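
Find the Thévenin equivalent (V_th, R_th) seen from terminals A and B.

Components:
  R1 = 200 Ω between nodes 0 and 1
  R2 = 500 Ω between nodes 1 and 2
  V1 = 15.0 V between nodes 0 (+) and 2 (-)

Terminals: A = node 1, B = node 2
Step 1 — V_th is the open-circuit voltage V_A - V_B (nothing connected across the terminals).
Nodal analysis, taking node 2 as the 0 V reference.
Source V1 fixes V_0 = 15 V.
KCL at each unknown node (sum of currents leaving = 0; resistances in Ω):
  Node 1: (V_1 - 15)/200 + (V_1 - 0)/500 = 0
Collecting terms: 0.007 × V_1 = 0.075  =>  V_1 = 10.71 V
V_th = V_1 - V_2 = 10.71 - 0 = 10.71 V
Step 2 — R_th: zero the source — replace V1 by a short circuit (node 2 merges into node 0) — and find the resistance seen between A (node 1) and B (node 0).
Reduce the network between node 1 (A) and node 0 (B) by series/parallel combination:
  Rp1 = R1 ‖ R2 (parallel, both between nodes 0 and 1) = 1/(1/200 + 1/500) = 142.9 Ω
R_th = 142.9 Ω

Final answer: V_th = 10.71 V, R_th = 142.9 Ω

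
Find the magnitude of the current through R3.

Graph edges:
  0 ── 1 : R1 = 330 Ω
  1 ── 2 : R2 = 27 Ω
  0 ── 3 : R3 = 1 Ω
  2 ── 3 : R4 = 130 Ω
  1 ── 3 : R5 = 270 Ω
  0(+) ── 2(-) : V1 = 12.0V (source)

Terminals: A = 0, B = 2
Nodal analysis, taking node 2 as the 0 V reference.
Source V1 fixes V_0 = 12 V.
KCL at each unknown node (sum of currents leaving = 0; resistances in Ω):
  Node 1: (V_1 - 12)/330 + (V_1 - 0)/27 + (V_1 - V_3)/270 = 0
  Node 3: (V_3 - 12)/1 + (V_3 - 0)/130 + (V_3 - V_1)/270 = 0
Collecting terms (coefficients in siemens):
  0.04377·V_1 - 0.003704·V_3 = 0.03636
  1.011·V_3 - 0.003704·V_1 = 12
Determinant D = (0.04377)(1.011) - (-0.003704)(-0.003704) = 0.04426
V_1 = [(0.03636)(1.011) - (-0.003704)(12)]/D = 1.835 V
V_3 = [(0.04377)(12) - (0.03636)(-0.003704)]/D = 11.87 V
I_R3 = (V_0 - V_3)/R3 = (12 - 11.87)/1 = 0.1285 A
|I_R3| = 0.1285 A

Final answer: |I_R3| = 0.1285 A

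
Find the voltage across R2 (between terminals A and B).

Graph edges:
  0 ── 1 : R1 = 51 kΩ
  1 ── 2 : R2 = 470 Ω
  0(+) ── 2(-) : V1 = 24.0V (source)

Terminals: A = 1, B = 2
R1 and R2 are in series across V1 (node 0 → node 1 → node 2), and the output A–B is taken across R2, so this is a voltage divider.
Series current: I = V1/(R1 + R2) = 24/(51000 + 470) = 24/51470 = 0.0004663 A
V_R2 = I × R2 = V1 × R2/(R1 + R2) = 24 × 470/51470 = 0.2192 V

Final answer: 0.2192 V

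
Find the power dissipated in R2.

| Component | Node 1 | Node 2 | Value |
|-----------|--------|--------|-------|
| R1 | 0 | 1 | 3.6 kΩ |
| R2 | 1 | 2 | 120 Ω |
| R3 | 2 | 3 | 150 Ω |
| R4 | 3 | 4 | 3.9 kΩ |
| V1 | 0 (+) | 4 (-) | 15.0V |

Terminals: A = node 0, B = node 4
Nodal analysis, taking node 4 as the 0 V reference.
Source V1 fixes V_0 = 15 V.
KCL at each unknown node (sum of currents leaving = 0; resistances in Ω):
  Node 1: (V_1 - 15)/3600 + (V_1 - V_2)/120 = 0
  Node 2: (V_2 - V_1)/120 + (V_2 - V_3)/150 = 0
  Node 3: (V_3 - V_2)/150 + (V_3 - 0)/3900 = 0
Collecting terms (coefficients in siemens):
  0.008611·V_1 - 0.008333·V_2 = 0.004167
  0.015·V_2 - 0.008333·V_1 - 0.006667·V_3 = 0
  0.006923·V_3 - 0.006667·V_2 = 0
Solving these 3 simultaneous equations (Gaussian elimination) gives:
  V_1 = 8.05 V, V_2 = 7.819 V, V_3 = 7.529 V
I_R2 = (V_1 - V_2)/R2 = (8.05 - 7.819)/120 = 0.001931 A
P_R2 = I_R2² × R2 = (0.001931)² × 120 = 0.0004472 W

Final answer: 0.0004472 W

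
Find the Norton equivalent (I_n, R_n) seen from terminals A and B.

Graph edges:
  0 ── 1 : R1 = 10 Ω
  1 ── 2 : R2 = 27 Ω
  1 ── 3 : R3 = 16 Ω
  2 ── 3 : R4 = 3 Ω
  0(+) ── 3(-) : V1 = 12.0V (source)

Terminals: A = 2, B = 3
Find the Thévenin equivalent first; then I_n = V_th/R_th and R_n = R_th.
Step 1 — V_th is the open-circuit voltage V_A - V_B (nothing connected across the terminals).
Nodal analysis, taking node 3 as the 0 V reference.
Source V1 fixes V_0 = 12 V.
KCL at each unknown node (sum of currents leaving = 0; resistances in Ω):
  Node 1: (V_1 - 12)/10 + (V_1 - V_2)/27 + (V_1 - 0)/16 = 0
  Node 2: (V_2 - V_1)/27 + (V_2 - 0)/3 = 0
Collecting terms (coefficients in siemens):
  0.1995·V_1 - 0.03704·V_2 = 1.2
  0.3704·V_2 - 0.03704·V_1 = 0
Determinant D = (0.1995)(0.3704) - (-0.03704)(-0.03704) = 0.07253
V_1 = [(1.2)(0.3704) - (-0.03704)(0)]/D = 6.128 V
V_2 = [(0.1995)(0) - (1.2)(-0.03704)]/D = 0.6128 V
V_th = V_2 - V_3 = 0.6128 - 0 = 0.6128 V
Step 2 — R_th: zero the source — replace V1 by a short circuit (node 3 merges into node 0) — and find the resistance seen between A (node 2) and B (node 0).
Reduce the network between node 2 (A) and node 0 (B) by series/parallel combination:
  Rp1 = R1 ‖ R3 (parallel, both between nodes 0 and 1) = 1/(1/10 + 1/16) = 6.154 Ω
  Rs1 = R2 + Rp1 (series, joined only at node 1) = 27 + 6.154 = 33.15 Ω
  Rp2 = R4 ‖ Rs1 (parallel, both between nodes 0 and 2) = 1/(1/3 + 1/33.15) = 2.751 Ω
R_th = 2.751 Ω
I_n = V_th/R_th = 0.6128/2.751 = 0.2227 A, and R_n = R_th = 2.751 Ω

Final answer: I_n = 0.2227 A, R_n = 2.751 Ω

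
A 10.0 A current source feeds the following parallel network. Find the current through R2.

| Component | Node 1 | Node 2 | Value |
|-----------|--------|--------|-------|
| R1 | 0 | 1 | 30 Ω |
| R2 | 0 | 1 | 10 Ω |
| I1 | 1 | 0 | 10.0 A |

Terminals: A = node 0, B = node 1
All resistors sit directly between nodes 0 and 1, so they are in parallel and share one voltage V; the full source current 10 A splits among them.
1/R_par = 1/30 + 1/10 = 0.1333 S  =>  R_par = 7.5 Ω
V = I × R_par = 10 × 7.5 = 75 V
I_R2 = V/R2 = 75/10 = 7.5 A

Final answer: 7.5 A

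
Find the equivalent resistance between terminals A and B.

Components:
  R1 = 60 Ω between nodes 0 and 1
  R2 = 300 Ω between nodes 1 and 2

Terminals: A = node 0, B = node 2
Reduce the network between node 0 (A) and node 2 (B) by series/parallel combination:
  Rs1 = R1 + R2 (series, joined only at node 1) = 60 + 300 = 360 Ω
R_eq = 360 Ω

Final answer: 360 Ω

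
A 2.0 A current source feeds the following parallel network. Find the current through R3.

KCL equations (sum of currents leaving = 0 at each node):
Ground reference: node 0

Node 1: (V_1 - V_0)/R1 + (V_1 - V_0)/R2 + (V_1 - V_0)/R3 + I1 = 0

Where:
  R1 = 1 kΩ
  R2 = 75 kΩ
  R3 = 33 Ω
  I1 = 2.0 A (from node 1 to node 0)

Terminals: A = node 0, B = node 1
All resistors sit directly between nodes 0 and 1, so they are in parallel and share one voltage V; the full source current 2 A splits among them.
1/R_par = 1/1000 + 1/75000 + 1/33 = 0.03132 S  =>  R_par = 31.93 Ω
V = I × R_par = 2 × 31.93 = 63.86 V
I_R3 = V/R3 = 63.86/33 = 1.935 A

Final answer: 1.935 A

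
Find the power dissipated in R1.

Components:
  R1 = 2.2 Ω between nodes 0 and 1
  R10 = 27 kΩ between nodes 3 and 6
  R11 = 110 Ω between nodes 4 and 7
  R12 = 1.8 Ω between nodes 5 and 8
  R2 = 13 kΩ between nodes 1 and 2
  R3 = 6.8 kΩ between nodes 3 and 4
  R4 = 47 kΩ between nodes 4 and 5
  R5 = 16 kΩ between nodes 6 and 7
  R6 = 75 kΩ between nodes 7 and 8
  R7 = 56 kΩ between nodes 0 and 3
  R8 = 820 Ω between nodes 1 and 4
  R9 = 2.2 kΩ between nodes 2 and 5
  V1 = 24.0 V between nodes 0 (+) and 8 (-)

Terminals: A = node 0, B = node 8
Nodal analysis, taking node 8 as the 0 V reference.
Source V1 fixes V_0 = 24 V.
KCL at each unknown node (sum of currents leaving = 0; resistances in Ω):
  Node 1: (V_1 - 24)/2.2 + (V_1 - V_2)/13000 + (V_1 - V_4)/820 = 0
  Node 2: (V_2 - V_1)/13000 + (V_2 - V_5)/2200 = 0
  Node 3: (V_3 - V_4)/6800 + (V_3 - 24)/56000 + (V_3 - V_6)/27000 = 0
  Node 4: (V_4 - V_3)/6800 + (V_4 - V_5)/47000 + (V_4 - V_1)/820 + (V_4 - V_7)/110 = 0
  Node 5: (V_5 - V_4)/47000 + (V_5 - V_2)/2200 + (V_5 - 0)/1.8 = 0
  Node 6: (V_6 - V_7)/16000 + (V_6 - V_3)/27000 = 0
  Node 7: (V_7 - V_6)/16000 + (V_7 - 0)/75000 + (V_7 - V_4)/110 = 0
Collecting terms (coefficients in siemens):
  0.4558·V_1 - 0.00007692·V_2 - 0.00122·V_4 = 10.91
  0.0005315·V_2 - 0.00007692·V_1 - 0.0004545·V_5 = 0
  0.000202·V_3 - 0.0001471·V_4 - 0.00003704·V_6 = 0.0004286
  0.01048·V_4 - 0.00122·V_1 - 0.0001471·V_3 - 0.00002128·V_5 - 0.009091·V_7 = 0
  0.556·V_5 - 0.0004545·V_2 - 0.00002128·V_4 = 0
  0.00009954·V_6 - 0.00003704·V_3 - 0.0000625·V_7 = 0
  0.009167·V_7 - 0.009091·V_4 - 0.0000625·V_6 = 0
Solving these 7 simultaneous equations (Gaussian elimination) gives:
  V_1 = 23.99 V, V_2 = 3.476 V, V_3 = 23.4 V, V_4 = 23.34 V
  V_5 = 0.003735 V, V_6 = 23.34 V, V_7 = 23.31 V
I_R1 = (V_0 - V_1)/R1 = (24 - 23.99)/2.2 = 0.002375 A
P_R1 = I_R1² × R1 = (0.002375)² × 2.2 = 0.00001241 W

Final answer: 1.241e-05 W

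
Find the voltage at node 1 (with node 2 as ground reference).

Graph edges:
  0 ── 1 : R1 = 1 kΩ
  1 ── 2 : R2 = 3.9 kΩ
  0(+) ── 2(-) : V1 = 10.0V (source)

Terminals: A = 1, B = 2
Nodal analysis, taking node 2 as the 0 V reference.
Source V1 fixes V_0 = 10 V.
KCL at each unknown node (sum of currents leaving = 0; resistances in Ω):
  Node 1: (V_1 - 10)/1000 + (V_1 - 0)/3900 = 0
Collecting terms: 0.001256 × V_1 = 0.01  =>  V_1 = 7.959 V
The requested potential is V_1 = 7.959 V.

Final answer: V_1 = 7.959 V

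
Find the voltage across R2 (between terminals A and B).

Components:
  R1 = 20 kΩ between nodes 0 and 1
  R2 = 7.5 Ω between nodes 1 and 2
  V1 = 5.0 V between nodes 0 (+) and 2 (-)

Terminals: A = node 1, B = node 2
R1 and R2 are in series across V1 (node 0 → node 1 → node 2), and the output A–B is taken across R2, so this is a voltage divider.
Series current: I = V1/(R1 + R2) = 5/(20000 + 7.5) = 5/20010 = 0.0002499 A
V_R2 = I × R2 = V1 × R2/(R1 + R2) = 5 × 7.5/20010 = 0.001874 V

Final answer: 0.001874 V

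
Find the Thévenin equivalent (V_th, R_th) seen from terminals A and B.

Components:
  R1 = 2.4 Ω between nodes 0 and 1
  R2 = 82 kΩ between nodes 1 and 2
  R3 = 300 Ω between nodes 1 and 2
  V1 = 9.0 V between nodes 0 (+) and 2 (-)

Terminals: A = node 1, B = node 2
Step 1 — V_th is the open-circuit voltage V_A - V_B (nothing connected across the terminals).
Nodal analysis, taking node 2 as the 0 V reference.
Source V1 fixes V_0 = 9 V.
KCL at each unknown node (sum of currents leaving = 0; resistances in Ω):
  Node 1: (V_1 - 9)/2.4 + (V_1 - 0)/82000 + (V_1 - 0)/300 = 0
Collecting terms: 0.42 × V_1 = 3.75  =>  V_1 = 8.928 V
V_th = V_1 - V_2 = 8.928 - 0 = 8.928 V
Step 2 — R_th: zero the source — replace V1 by a short circuit (node 2 merges into node 0) — and find the resistance seen between A (node 1) and B (node 0).
Reduce the network between node 1 (A) and node 0 (B) by series/parallel combination:
  Rp1 = R1 ‖ R2 ‖ R3 (parallel, all between nodes 0 and 1) = 1/(1/2.4 + 1/82000 + 1/300) = 2.381 Ω
R_th = 2.381 Ω

Final answer: V_th = 8.928 V, R_th = 2.381 Ω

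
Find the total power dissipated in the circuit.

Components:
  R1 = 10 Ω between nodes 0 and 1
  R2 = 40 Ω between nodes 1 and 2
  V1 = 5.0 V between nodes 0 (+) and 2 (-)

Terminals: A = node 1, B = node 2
Nodal analysis, taking node 2 as the 0 V reference.
Source V1 fixes V_0 = 5 V.
KCL at each unknown node (sum of currents leaving = 0; resistances in Ω):
  Node 1: (V_1 - 5)/10 + (V_1 - 0)/40 = 0
Collecting terms: 0.125 × V_1 = 0.5  =>  V_1 = 4 V
Power in each resistor, P = (ΔV)²/R:
  P_R1 = (5 - 4)²/10 = 0.1 W
  P_R2 = (4 - 0)²/40 = 0.4 W
P_total = P_R1 + P_R2 = 0.5 W

Final answer: 0.5 W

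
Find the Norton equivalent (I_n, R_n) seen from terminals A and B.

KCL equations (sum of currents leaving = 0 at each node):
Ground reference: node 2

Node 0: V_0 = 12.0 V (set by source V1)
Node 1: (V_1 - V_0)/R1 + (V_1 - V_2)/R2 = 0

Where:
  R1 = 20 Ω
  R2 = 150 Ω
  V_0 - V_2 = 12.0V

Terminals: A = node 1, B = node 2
Find the Thévenin equivalent first; then I_n = V_th/R_th and R_n = R_th.
Step 1 — V_th is the open-circuit voltage V_A - V_B (nothing connected across the terminals).
Nodal analysis, taking node 2 as the 0 V reference.
Source V1 fixes V_0 = 12 V.
KCL at each unknown node (sum of currents leaving = 0; resistances in Ω):
  Node 1: (V_1 - 12)/20 + (V_1 - 0)/150 = 0
Collecting terms: 0.05667 × V_1 = 0.6  =>  V_1 = 10.59 V
V_th = V_1 - V_2 = 10.59 - 0 = 10.59 V
Step 2 — R_th: zero the source — replace V1 by a short circuit (node 2 merges into node 0) — and find the resistance seen between A (node 1) and B (node 0).
Reduce the network between node 1 (A) and node 0 (B) by series/parallel combination:
  Rp1 = R1 ‖ R2 (parallel, both between nodes 0 and 1) = 1/(1/20 + 1/150) = 17.65 Ω
R_th = 17.65 Ω
I_n = V_th/R_th = 10.59/17.65 = 0.6 A, and R_n = R_th = 17.65 Ω

Final answer: I_n = 0.6 A, R_n = 17.65 Ω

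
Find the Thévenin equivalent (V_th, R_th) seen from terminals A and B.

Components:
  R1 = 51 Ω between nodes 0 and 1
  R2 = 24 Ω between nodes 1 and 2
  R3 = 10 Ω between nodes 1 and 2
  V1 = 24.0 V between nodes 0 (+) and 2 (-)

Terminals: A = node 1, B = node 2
Step 1 — V_th is the open-circuit voltage V_A - V_B (nothing connected across the terminals).
Nodal analysis, taking node 2 as the 0 V reference.
Source V1 fixes V_0 = 24 V.
KCL at each unknown node (sum of currents leaving = 0; resistances in Ω):
  Node 1: (V_1 - 24)/51 + (V_1 - 0)/24 + (V_1 - 0)/10 = 0
Collecting terms: 0.1613 × V_1 = 0.4706  =>  V_1 = 2.918 V
V_th = V_1 - V_2 = 2.918 - 0 = 2.918 V
Step 2 — R_th: zero the source — replace V1 by a short circuit (node 2 merges into node 0) — and find the resistance seen between A (node 1) and B (node 0).
Reduce the network between node 1 (A) and node 0 (B) by series/parallel combination:
  Rp1 = R1 ‖ R2 ‖ R3 (parallel, all between nodes 0 and 1) = 1/(1/51 + 1/24 + 1/10) = 6.201 Ω
R_th = 6.201 Ω

Final answer: V_th = 2.918 V, R_th = 6.201 Ω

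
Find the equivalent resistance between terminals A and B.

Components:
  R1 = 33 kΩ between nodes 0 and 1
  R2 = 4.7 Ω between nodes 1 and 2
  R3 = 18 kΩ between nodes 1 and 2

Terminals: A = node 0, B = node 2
Reduce the network between node 0 (A) and node 2 (B) by series/parallel combination:
  Rp1 = R2 ‖ R3 (parallel, both between nodes 1 and 2) = 1/(1/4.7 + 1/18000) = 4.699 Ω
  Rs1 = R1 + Rp1 (series, joined only at node 1) = 33000 + 4.699 = 33000 Ω
R_eq = 33 kΩ

Final answer: 33 kΩ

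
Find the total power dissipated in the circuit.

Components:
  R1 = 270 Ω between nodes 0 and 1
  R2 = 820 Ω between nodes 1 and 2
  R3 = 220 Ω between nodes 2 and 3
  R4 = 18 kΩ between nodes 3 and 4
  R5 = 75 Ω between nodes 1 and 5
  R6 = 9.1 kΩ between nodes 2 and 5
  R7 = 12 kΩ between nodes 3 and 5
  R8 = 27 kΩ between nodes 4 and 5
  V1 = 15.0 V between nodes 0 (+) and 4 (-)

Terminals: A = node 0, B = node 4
Nodal analysis, taking node 4 as the 0 V reference.
Source V1 fixes V_0 = 15 V.
KCL at each unknown node (sum of currents leaving = 0; resistances in Ω):
  Node 1: (V_1 - 15)/270 + (V_1 - V_2)/820 + (V_1 - V_5)/75 = 0
  Node 2: (V_2 - V_1)/820 + (V_2 - V_3)/220 + (V_2 - V_5)/9100 = 0
  Node 3: (V_3 - V_2)/220 + (V_3 - 0)/18000 + (V_3 - V_5)/12000 = 0
  Node 5: (V_5 - V_1)/75 + (V_5 - V_2)/9100 + (V_5 - V_3)/12000 + (V_5 - 0)/27000 = 0
Collecting terms (coefficients in siemens):
  0.01826·V_1 - 0.00122·V_2 - 0.01333·V_5 = 0.05556
  0.005875·V_2 - 0.00122·V_1 - 0.004545·V_3 - 0.0001099·V_5 = 0
  0.004684·V_3 - 0.004545·V_2 - 0.00008333·V_5 = 0
  0.01356·V_5 - 0.01333·V_1 - 0.0001099·V_2 - 0.00008333·V_3 = 0
Solving these 4 simultaneous equations (Gaussian elimination) gives:
  V_1 = 14.64 V, V_2 = 14.1 V, V_3 = 13.94 V, V_5 = 14.6 V
Power in each resistor, P = (ΔV)²/R:
  P_R1 = (15 - 14.64)²/270 = 0.000467 W
  P_R2 = (14.64 - 14.1)²/820 = 0.000363 W
  P_R3 = (14.1 - 13.94)²/220 = 0.000114 W
  P_R4 = (13.94 - 0)²/18000 = 0.0108 W
  P_R5 = (14.64 - 14.6)²/75 = 0.00003167 W
  P_R6 = (14.1 - 14.6)²/9100 = 0.00002712 W
  P_R7 = (13.94 - 14.6)²/12000 = 0.00003577 W
  P_R8 = (0 - 14.6)²/27000 = 0.007891 W
P_total = P_R1 + P_R2 + P_R3 + P_R4 + P_R5 + P_R6 + P_R7 + P_R8 = 0.01973 W

Final answer: 0.01973 W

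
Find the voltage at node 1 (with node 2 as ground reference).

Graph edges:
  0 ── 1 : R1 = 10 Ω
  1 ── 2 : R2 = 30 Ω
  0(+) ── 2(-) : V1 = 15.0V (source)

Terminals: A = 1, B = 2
Nodal analysis, taking node 2 as the 0 V reference.
Source V1 fixes V_0 = 15 V.
KCL at each unknown node (sum of currents leaving = 0; resistances in Ω):
  Node 1: (V_1 - 15)/10 + (V_1 - 0)/30 = 0
Collecting terms: 0.1333 × V_1 = 1.5  =>  V_1 = 11.25 V
The requested potential is V_1 = 11.25 V.

Final answer: V_1 = 11.25 V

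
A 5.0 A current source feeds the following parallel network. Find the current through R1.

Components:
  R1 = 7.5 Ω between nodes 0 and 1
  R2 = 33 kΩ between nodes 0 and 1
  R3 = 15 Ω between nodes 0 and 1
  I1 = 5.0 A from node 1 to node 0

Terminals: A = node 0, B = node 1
All resistors sit directly between nodes 0 and 1, so they are in parallel and share one voltage V; the full source current 5 A splits among them.
1/R_par = 1/7.5 + 1/33000 + 1/15 = 0.2 S  =>  R_par = 4.999 Ω
V = I × R_par = 5 × 4.999 = 25 V
I_R1 = V/R1 = 25/7.5 = 3.333 A

Final answer: 3.333 A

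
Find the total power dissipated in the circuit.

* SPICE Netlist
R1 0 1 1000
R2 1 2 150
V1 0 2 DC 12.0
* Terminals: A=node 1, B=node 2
Nodal analysis, taking node 2 as the 0 V reference.
Source V1 fixes V_0 = 12 V.
KCL at each unknown node (sum of currents leaving = 0; resistances in Ω):
  Node 1: (V_1 - 12)/1000 + (V_1 - 0)/150 = 0
Collecting terms: 0.007667 × V_1 = 0.012  =>  V_1 = 1.565 V
Power in each resistor, P = (ΔV)²/R:
  P_R1 = (12 - 1.565)²/1000 = 0.1089 W
  P_R2 = (1.565 - 0)²/150 = 0.01633 W
P_total = P_R1 + P_R2 = 0.1252 W

Final answer: 0.1252 W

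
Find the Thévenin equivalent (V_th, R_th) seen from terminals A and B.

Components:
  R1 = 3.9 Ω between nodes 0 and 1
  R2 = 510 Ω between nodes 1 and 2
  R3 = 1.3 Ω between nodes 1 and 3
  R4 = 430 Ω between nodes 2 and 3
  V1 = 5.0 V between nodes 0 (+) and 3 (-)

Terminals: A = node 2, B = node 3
Step 1 — V_th is the open-circuit voltage V_A - V_B (nothing connected across the terminals).
Nodal analysis, taking node 3 as the 0 V reference.
Source V1 fixes V_0 = 5 V.
KCL at each unknown node (sum of currents leaving = 0; resistances in Ω):
  Node 1: (V_1 - 5)/3.9 + (V_1 - V_2)/510 + (V_1 - 0)/1.3 = 0
  Node 2: (V_2 - V_1)/510 + (V_2 - 0)/430 = 0
Collecting terms (coefficients in siemens):
  1.028·V_1 - 0.001961·V_2 = 1.282
  0.004286·V_2 - 0.001961·V_1 = 0
Determinant D = (1.028)(0.004286) - (-0.001961)(-0.001961) = 0.004401
V_1 = [(1.282)(0.004286) - (-0.001961)(0)]/D = 1.249 V
V_2 = [(1.028)(0) - (1.282)(-0.001961)]/D = 0.5712 V
V_th = V_2 - V_3 = 0.5712 - 0 = 0.5712 V
Step 2 — R_th: zero the source — replace V1 by a short circuit (node 3 merges into node 0) — and find the resistance seen between A (node 2) and B (node 0).
Reduce the network between node 2 (A) and node 0 (B) by series/parallel combination:
  Rp1 = R1 ‖ R3 (parallel, both between nodes 0 and 1) = 1/(1/3.9 + 1/1.3) = 0.975 Ω
  Rs1 = R2 + Rp1 (series, joined only at node 1) = 510 + 0.975 = 511 Ω
  Rp2 = R4 ‖ Rs1 (parallel, both between nodes 0 and 2) = 1/(1/430 + 1/511) = 233.5 Ω
R_th = 233.5 Ω

Final answer: V_th = 0.5712 V, R_th = 233.5 Ω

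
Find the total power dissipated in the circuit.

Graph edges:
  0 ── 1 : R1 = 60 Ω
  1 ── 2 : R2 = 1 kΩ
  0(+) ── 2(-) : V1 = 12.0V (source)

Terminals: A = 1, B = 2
Nodal analysis, taking node 2 as the 0 V reference.
Source V1 fixes V_0 = 12 V.
KCL at each unknown node (sum of currents leaving = 0; resistances in Ω):
  Node 1: (V_1 - 12)/60 + (V_1 - 0)/1000 = 0
Collecting terms: 0.01767 × V_1 = 0.2  =>  V_1 = 11.32 V
Power in each resistor, P = (ΔV)²/R:
  P_R1 = (12 - 11.32)²/60 = 0.00769 W
  P_R2 = (11.32 - 0)²/1000 = 0.1282 W
P_total = P_R1 + P_R2 = 0.1358 W

Final answer: 0.1358 W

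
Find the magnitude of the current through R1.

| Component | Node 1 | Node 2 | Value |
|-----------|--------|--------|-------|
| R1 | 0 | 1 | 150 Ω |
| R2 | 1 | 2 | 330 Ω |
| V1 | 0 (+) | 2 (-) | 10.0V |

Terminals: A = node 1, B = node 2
Nodal analysis, taking node 2 as the 0 V reference.
Source V1 fixes V_0 = 10 V.
KCL at each unknown node (sum of currents leaving = 0; resistances in Ω):
  Node 1: (V_1 - 10)/150 + (V_1 - 0)/330 = 0
Collecting terms: 0.009697 × V_1 = 0.06667  =>  V_1 = 6.875 V
I_R1 = (V_0 - V_1)/R1 = (10 - 6.875)/150 = 0.02083 A
|I_R1| = 0.02083 A

Final answer: |I_R1| = 0.02083 A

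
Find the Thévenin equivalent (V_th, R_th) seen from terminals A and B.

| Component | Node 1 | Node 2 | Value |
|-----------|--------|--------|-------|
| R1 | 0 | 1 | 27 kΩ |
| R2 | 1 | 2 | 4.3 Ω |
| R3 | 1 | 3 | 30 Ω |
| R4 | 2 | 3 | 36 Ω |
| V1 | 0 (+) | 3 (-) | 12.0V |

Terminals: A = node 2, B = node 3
Step 1 — V_th is the open-circuit voltage V_A - V_B (nothing connected across the terminals).
Nodal analysis, taking node 3 as the 0 V reference.
Source V1 fixes V_0 = 12 V.
KCL at each unknown node (sum of currents leaving = 0; resistances in Ω):
  Node 1: (V_1 - 12)/27000 + (V_1 - V_2)/4.3 + (V_1 - 0)/30 = 0
  Node 2: (V_2 - V_1)/4.3 + (V_2 - 0)/36 = 0
Collecting terms (coefficients in siemens):
  0.2659·V_1 - 0.2326·V_2 = 0.0004444
  0.2603·V_2 - 0.2326·V_1 = 0
Determinant D = (0.2659)(0.2603) - (-0.2326)(-0.2326) = 0.01515
V_1 = [(0.0004444)(0.2603) - (-0.2326)(0)]/D = 0.007639 V
V_2 = [(0.2659)(0) - (0.0004444)(-0.2326)]/D = 0.006824 V
V_th = V_2 - V_3 = 0.006824 - 0 = 0.006824 V
Step 2 — R_th: zero the source — replace V1 by a short circuit (node 3 merges into node 0) — and find the resistance seen between A (node 2) and B (node 0).
Reduce the network between node 2 (A) and node 0 (B) by series/parallel combination:
  Rp1 = R1 ‖ R3 (parallel, both between nodes 0 and 1) = 1/(1/27000 + 1/30) = 29.97 Ω
  Rs1 = R2 + Rp1 (series, joined only at node 1) = 4.3 + 29.97 = 34.27 Ω
  Rp2 = R4 ‖ Rs1 (parallel, both between nodes 0 and 2) = 1/(1/36 + 1/34.27) = 17.56 Ω
R_th = 17.56 Ω

Final answer: V_th = 0.006824 V, R_th = 17.56 Ω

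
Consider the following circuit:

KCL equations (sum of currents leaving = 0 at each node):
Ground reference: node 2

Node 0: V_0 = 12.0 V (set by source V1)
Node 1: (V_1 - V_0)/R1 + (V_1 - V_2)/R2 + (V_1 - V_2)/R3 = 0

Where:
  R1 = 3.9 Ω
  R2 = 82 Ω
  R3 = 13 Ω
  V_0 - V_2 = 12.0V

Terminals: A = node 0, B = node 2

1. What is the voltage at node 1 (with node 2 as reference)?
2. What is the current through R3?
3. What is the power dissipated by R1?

Nodal analysis, taking node 2 as the 0 V reference.
Source V1 fixes V_0 = 12 V.
KCL at each unknown node (sum of currents leaving = 0; resistances in Ω):
  Node 1: (V_1 - 12)/3.9 + (V_1 - 0)/82 + (V_1 - 0)/13 = 0
Collecting terms: 0.3455 × V_1 = 3.077  =>  V_1 = 8.905 V
Part 1:
  Read off the nodal solution: V_1 = 8.905 V
Part 2:
  I_R3 = (V_1 - V_2)/R3 = (8.905 - 0)/13 = 0.685 A
  Magnitude: I_R3 = 0.685 A
Part 3:
  I_R1 = (V_0 - V_1)/R1 = (12 - 8.905)/3.9 = 0.7936 A
  P_R1 = I_R1² × R1 = (0.7936)² × 3.9 = 2.456 W

Final answers:
1. V_1 = 8.905 V
2. I_R3 = 0.685 A
3. P_R1 = 2.456 W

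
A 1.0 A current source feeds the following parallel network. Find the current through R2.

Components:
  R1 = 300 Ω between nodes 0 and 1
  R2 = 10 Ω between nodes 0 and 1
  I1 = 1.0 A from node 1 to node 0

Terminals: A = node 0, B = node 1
All resistors sit directly between nodes 0 and 1, so they are in parallel and share one voltage V; the full source current 1 A splits among them.
1/R_par = 1/300 + 1/10 = 0.1033 S  =>  R_par = 9.677 Ω
V = I × R_par = 1 × 9.677 = 9.677 V
I_R2 = V/R2 = 9.677/10 = 0.9677 A

Final answer: 0.9677 A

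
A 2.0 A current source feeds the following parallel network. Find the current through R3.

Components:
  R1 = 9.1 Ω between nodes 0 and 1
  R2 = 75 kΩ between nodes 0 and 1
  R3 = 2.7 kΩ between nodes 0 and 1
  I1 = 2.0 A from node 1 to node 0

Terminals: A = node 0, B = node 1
All resistors sit directly between nodes 0 and 1, so they are in parallel and share one voltage V; the full source current 2 A splits among them.
1/R_par = 1/9.1 + 1/75000 + 1/2700 = 0.1103 S  =>  R_par = 9.068 Ω
V = I × R_par = 2 × 9.068 = 18.14 V
I_R3 = V/R3 = 18.14/2700 = 0.006717 A

Final answer: 0.006717 A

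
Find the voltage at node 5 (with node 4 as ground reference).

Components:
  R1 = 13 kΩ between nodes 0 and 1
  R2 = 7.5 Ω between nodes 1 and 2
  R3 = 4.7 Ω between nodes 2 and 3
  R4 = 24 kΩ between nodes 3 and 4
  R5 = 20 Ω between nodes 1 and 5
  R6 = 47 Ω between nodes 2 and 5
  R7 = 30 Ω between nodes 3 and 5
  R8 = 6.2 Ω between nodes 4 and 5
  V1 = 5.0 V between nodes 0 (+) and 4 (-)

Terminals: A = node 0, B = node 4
Nodal analysis, taking node 4 as the 0 V reference.
Source V1 fixes V_0 = 5 V.
KCL at each unknown node (sum of currents leaving = 0; resistances in Ω):
  Node 1: (V_1 - 5)/13000 + (V_1 - V_2)/7.5 + (V_1 - V_5)/20 = 0
  Node 2: (V_2 - V_1)/7.5 + (V_2 - V_3)/4.7 + (V_2 - V_5)/47 = 0
  Node 3: (V_3 - V_2)/4.7 + (V_3 - 0)/24000 + (V_3 - V_5)/30 = 0
  Node 5: (V_5 - V_1)/20 + (V_5 - V_2)/47 + (V_5 - V_3)/30 + (V_5 - 0)/6.2 = 0
Collecting terms (coefficients in siemens):
  0.1834·V_1 - 0.1333·V_2 - 0.05·V_5 = 0.0003846
  0.3674·V_2 - 0.1333·V_1 - 0.2128·V_3 - 0.02128·V_5 = 0
  0.2461·V_3 - 0.2128·V_2 - 0.03333·V_5 = 0
  0.2659·V_5 - 0.05·V_1 - 0.02128·V_2 - 0.03333·V_3 = 0
Solving these 4 simultaneous equations (Gaussian elimination) gives:
  V_1 = 0.006823 V, V_2 = 0.005609 V, V_3 = 0.005171 V, V_5 = 0.00238 V
The requested potential is V_5 = 0.00238 V.

Final answer: V_5 = 0.00238 V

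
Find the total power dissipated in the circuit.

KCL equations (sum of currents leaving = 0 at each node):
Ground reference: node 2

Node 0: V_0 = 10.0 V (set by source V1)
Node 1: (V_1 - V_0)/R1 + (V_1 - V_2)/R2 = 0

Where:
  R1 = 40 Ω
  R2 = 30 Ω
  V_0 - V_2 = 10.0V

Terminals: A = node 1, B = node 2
Nodal analysis, taking node 2 as the 0 V reference.
Source V1 fixes V_0 = 10 V.
KCL at each unknown node (sum of currents leaving = 0; resistances in Ω):
  Node 1: (V_1 - 10)/40 + (V_1 - 0)/30 = 0
Collecting terms: 0.05833 × V_1 = 0.25  =>  V_1 = 4.286 V
Power in each resistor, P = (ΔV)²/R:
  P_R1 = (10 - 4.286)²/40 = 0.8163 W
  P_R2 = (4.286 - 0)²/30 = 0.6122 W
P_total = P_R1 + P_R2 = 1.429 W

Final answer: 1.429 W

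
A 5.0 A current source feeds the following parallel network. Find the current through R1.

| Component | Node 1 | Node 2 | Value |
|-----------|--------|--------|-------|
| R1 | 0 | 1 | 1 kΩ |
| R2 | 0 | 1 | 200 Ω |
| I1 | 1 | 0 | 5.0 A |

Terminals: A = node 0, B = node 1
All resistors sit directly between nodes 0 and 1, so they are in parallel and share one voltage V; the full source current 5 A splits among them.
1/R_par = 1/1000 + 1/200 = 0.006 S  =>  R_par = 166.7 Ω
V = I × R_par = 5 × 166.7 = 833.3 V
I_R1 = V/R1 = 833.3/1000 = 0.8333 A

Final answer: 0.8333 A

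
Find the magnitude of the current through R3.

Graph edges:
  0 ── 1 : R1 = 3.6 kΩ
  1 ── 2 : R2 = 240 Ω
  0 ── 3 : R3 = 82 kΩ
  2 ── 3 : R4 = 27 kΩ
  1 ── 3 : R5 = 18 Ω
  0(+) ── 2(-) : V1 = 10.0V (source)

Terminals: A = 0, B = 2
Nodal analysis, taking node 2 as the 0 V reference.
Source V1 fixes V_0 = 10 V.
KCL at each unknown node (sum of currents leaving = 0; resistances in Ω):
  Node 1: (V_1 - 10)/3600 + (V_1 - 0)/240 + (V_1 - V_3)/18 = 0
  Node 3: (V_3 - 10)/82000 + (V_3 - 0)/27000 + (V_3 - V_1)/18 = 0
Collecting terms (coefficients in siemens):
  0.06·V_1 - 0.05556·V_3 = 0.002778
  0.0556·V_3 - 0.05556·V_1 = 0.000122
Determinant D = (0.06)(0.0556) - (-0.05556)(-0.05556) = 0.0002499
V_1 = [(0.002778)(0.0556) - (-0.05556)(0.000122)]/D = 0.6453 V
V_3 = [(0.06)(0.000122) - (0.002778)(-0.05556)]/D = 0.6469 V
I_R3 = (V_0 - V_3)/R3 = (10 - 0.6469)/82000 = 0.0001141 A
|I_R3| = 0.0001141 A

Final answer: |I_R3| = 0.0001141 A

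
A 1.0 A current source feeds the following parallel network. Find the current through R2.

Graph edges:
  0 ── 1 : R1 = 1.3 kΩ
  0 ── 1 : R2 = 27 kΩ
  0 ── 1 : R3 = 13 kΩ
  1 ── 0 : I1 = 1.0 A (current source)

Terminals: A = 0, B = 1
All resistors sit directly between nodes 0 and 1, so they are in parallel and share one voltage V; the full source current 1 A splits among them.
1/R_par = 1/1300 + 1/27000 + 1/13000 = 0.0008832 S  =>  R_par = 1132 Ω
V = I × R_par = 1 × 1132 = 1132 V
I_R2 = V/R2 = 1132/27000 = 0.04194 A

Final answer: 0.04194 A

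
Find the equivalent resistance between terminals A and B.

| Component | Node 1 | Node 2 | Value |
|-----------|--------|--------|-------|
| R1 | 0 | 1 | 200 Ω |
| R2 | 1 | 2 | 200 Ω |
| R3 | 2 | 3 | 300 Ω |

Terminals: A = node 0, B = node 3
Reduce the network between node 0 (A) and node 3 (B) by series/parallel combination:
  Rs1 = R1 + R2 (series, joined only at node 1) = 200 + 200 = 400 Ω
  Rs2 = R3 + Rs1 (series, joined only at node 2) = 300 + 400 = 700 Ω
R_eq = 700 Ω

Final answer: 700 Ω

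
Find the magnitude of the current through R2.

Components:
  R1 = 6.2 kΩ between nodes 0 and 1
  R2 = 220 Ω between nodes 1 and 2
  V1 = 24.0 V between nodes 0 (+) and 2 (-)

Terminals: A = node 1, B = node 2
Nodal analysis, taking node 2 as the 0 V reference.
Source V1 fixes V_0 = 24 V.
KCL at each unknown node (sum of currents leaving = 0; resistances in Ω):
  Node 1: (V_1 - 24)/6200 + (V_1 - 0)/220 = 0
Collecting terms: 0.004707 × V_1 = 0.003871  =>  V_1 = 0.8224 V
I_R2 = (V_1 - V_2)/R2 = (0.8224 - 0)/220 = 0.003738 A
|I_R2| = 0.003738 A

Final answer: |I_R2| = 0.003738 A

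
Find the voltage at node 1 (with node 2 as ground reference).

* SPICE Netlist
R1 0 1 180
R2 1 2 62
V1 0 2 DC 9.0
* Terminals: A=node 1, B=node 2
Nodal analysis, taking node 2 as the 0 V reference.
Source V1 fixes V_0 = 9 V.
KCL at each unknown node (sum of currents leaving = 0; resistances in Ω):
  Node 1: (V_1 - 9)/180 + (V_1 - 0)/62 = 0
Collecting terms: 0.02168 × V_1 = 0.05  =>  V_1 = 2.306 V
The requested potential is V_1 = 2.306 V.

Final answer: V_1 = 2.306 V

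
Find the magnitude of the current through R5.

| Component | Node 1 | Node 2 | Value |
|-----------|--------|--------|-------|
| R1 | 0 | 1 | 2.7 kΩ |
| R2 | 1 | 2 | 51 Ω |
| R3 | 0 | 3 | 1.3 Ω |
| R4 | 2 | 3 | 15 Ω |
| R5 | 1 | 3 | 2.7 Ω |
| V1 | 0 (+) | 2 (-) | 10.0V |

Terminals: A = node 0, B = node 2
Nodal analysis, taking node 2 as the 0 V reference.
Source V1 fixes V_0 = 10 V.
KCL at each unknown node (sum of currents leaving = 0; resistances in Ω):
  Node 1: (V_1 - 10)/2700 + (V_1 - 0)/51 + (V_1 - V_3)/2.7 = 0
  Node 3: (V_3 - 10)/1.3 + (V_3 - 0)/15 + (V_3 - V_1)/2.7 = 0
Collecting terms (coefficients in siemens):
  0.3903·V_1 - 0.3704·V_3 = 0.003704
  1.206·V_3 - 0.3704·V_1 = 7.692
Determinant D = (0.3903)(1.206) - (-0.3704)(-0.3704) = 0.3337
V_1 = [(0.003704)(1.206) - (-0.3704)(7.692)]/D = 8.551 V
V_3 = [(0.3903)(7.692) - (0.003704)(-0.3704)]/D = 9.003 V
I_R5 = (V_1 - V_3)/R5 = (8.551 - 9.003)/2.7 = -0.1671 A
|I_R5| = 0.1671 A

Final answer: |I_R5| = 0.1671 A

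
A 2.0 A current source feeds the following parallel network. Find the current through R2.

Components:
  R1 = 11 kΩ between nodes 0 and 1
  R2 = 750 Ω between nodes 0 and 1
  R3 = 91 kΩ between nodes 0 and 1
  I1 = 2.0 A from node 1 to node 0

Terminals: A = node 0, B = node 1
All resistors sit directly between nodes 0 and 1, so they are in parallel and share one voltage V; the full source current 2 A splits among them.
1/R_par = 1/11000 + 1/750 + 1/91000 = 0.001435 S  =>  R_par = 696.8 Ω
V = I × R_par = 2 × 696.8 = 1394 V
I_R2 = V/R2 = 1394/750 = 1.858 A

Final answer: 1.858 A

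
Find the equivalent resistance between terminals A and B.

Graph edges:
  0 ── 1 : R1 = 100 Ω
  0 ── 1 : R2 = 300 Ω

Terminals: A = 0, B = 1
Reduce the network between node 0 (A) and node 1 (B) by series/parallel combination:
  Rp1 = R1 ‖ R2 (parallel, both between nodes 0 and 1) = 1/(1/100 + 1/300) = 75 Ω
R_eq = 75 Ω

Final answer: 75 Ω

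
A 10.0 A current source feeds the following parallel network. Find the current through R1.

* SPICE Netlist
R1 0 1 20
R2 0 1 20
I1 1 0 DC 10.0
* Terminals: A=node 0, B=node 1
All resistors sit directly between nodes 0 and 1, so they are in parallel and share one voltage V; the full source current 10 A splits among them.
1/R_par = 1/20 + 1/20 = 0.1 S  =>  R_par = 10 Ω
V = I × R_par = 10 × 10 = 100 V
I_R1 = V/R1 = 100/20 = 5 A

Final answer: 5 A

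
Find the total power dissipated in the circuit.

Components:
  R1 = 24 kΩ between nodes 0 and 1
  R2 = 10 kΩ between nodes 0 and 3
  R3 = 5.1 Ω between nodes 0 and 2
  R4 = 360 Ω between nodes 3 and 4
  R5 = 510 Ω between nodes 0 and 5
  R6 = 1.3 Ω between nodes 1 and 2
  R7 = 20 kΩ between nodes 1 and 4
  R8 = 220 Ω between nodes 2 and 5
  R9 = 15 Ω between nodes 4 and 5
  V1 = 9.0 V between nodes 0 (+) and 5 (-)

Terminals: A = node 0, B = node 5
Nodal analysis, taking node 5 as the 0 V reference.
Source V1 fixes V_0 = 9 V.
KCL at each unknown node (sum of currents leaving = 0; resistances in Ω):
  Node 1: (V_1 - 9)/24000 + (V_1 - V_2)/1.3 + (V_1 - V_4)/20000 = 0
  Node 2: (V_2 - 9)/5.1 + (V_2 - V_1)/1.3 + (V_2 - 0)/220 = 0
  Node 3: (V_3 - 9)/10000 + (V_3 - V_4)/360 = 0
  Node 4: (V_4 - V_3)/360 + (V_4 - V_1)/20000 + (V_4 - 0)/15 = 0
Collecting terms (coefficients in siemens):
  0.7693·V_1 - 0.7692·V_2 - 0.00005·V_4 = 0.000375
  0.9699·V_2 - 0.7692·V_1 = 1.765
  0.002878·V_3 - 0.002778·V_4 = 0.0009
  0.06949·V_4 - 0.00005·V_1 - 0.002778·V_3 = 0
Solving these 4 simultaneous equations (Gaussian elimination) gives:
  V_1 = 8.793 V, V_2 = 8.794 V, V_3 = 0.3316 V, V_4 = 0.01958 V
Power in each resistor, P = (ΔV)²/R:
  P_R1 = (9 - 8.793)²/24000 = 0.000001779 W
  P_R2 = (9 - 0.3316)²/10000 = 0.007514 W
  P_R3 = (9 - 8.794)²/5.1 = 0.008325 W
  P_R4 = (0.3316 - 0.01958)²/360 = 0.0002705 W
  P_R5 = (9 - 0)²/510 = 0.1588 W
  P_R6 = (8.793 - 8.794)²/1.3 = 0.0000002405 W
  P_R7 = (8.793 - 0.01958)²/20000 = 0.003849 W
  P_R8 = (8.794 - 0)²/220 = 0.3515 W
  P_R9 = (0.01958 - 0)²/15 = 0.00002557 W
P_total = P_R1 + P_R2 + P_R3 + P_R4 + P_R5 + P_R6 + P_R7 + P_R8 + P_R9 = 0.5303 W

Final answer: 0.5303 W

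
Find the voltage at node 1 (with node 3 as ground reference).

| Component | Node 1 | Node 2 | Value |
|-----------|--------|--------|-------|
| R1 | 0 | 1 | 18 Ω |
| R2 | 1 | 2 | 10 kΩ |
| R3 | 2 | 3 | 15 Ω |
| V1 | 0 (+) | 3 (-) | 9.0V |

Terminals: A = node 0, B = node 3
Nodal analysis, taking node 3 as the 0 V reference.
Source V1 fixes V_0 = 9 V.
KCL at each unknown node (sum of currents leaving = 0; resistances in Ω):
  Node 1: (V_1 - 9)/18 + (V_1 - V_2)/10000 = 0
  Node 2: (V_2 - V_1)/10000 + (V_2 - 0)/15 = 0
Collecting terms (coefficients in siemens):
  0.05566·V_1 - 0.0001·V_2 = 0.5
  0.06677·V_2 - 0.0001·V_1 = 0
Determinant D = (0.05566)(0.06677) - (-0.0001)(-0.0001) = 0.003716
V_1 = [(0.5)(0.06677) - (-0.0001)(0)]/D = 8.984 V
V_2 = [(0.05566)(0) - (0.5)(-0.0001)]/D = 0.01346 V
The requested potential is V_1 = 8.984 V.

Final answer: V_1 = 8.984 V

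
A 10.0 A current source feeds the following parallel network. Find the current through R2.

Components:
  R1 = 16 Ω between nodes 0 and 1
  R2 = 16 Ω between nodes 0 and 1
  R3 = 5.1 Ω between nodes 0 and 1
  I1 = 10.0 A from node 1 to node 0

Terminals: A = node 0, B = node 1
All resistors sit directly between nodes 0 and 1, so they are in parallel and share one voltage V; the full source current 10 A splits among them.
1/R_par = 1/16 + 1/16 + 1/5.1 = 0.3211 S  =>  R_par = 3.115 Ω
V = I × R_par = 10 × 3.115 = 31.15 V
I_R2 = V/R2 = 31.15/16 = 1.947 A

Final answer: 1.947 A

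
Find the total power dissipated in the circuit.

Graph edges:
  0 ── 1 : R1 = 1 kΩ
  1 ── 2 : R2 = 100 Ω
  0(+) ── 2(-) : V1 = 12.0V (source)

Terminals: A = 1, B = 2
Nodal analysis, taking node 2 as the 0 V reference.
Source V1 fixes V_0 = 12 V.
KCL at each unknown node (sum of currents leaving = 0; resistances in Ω):
  Node 1: (V_1 - 12)/1000 + (V_1 - 0)/100 = 0
Collecting terms: 0.011 × V_1 = 0.012  =>  V_1 = 1.091 V
Power in each resistor, P = (ΔV)²/R:
  P_R1 = (12 - 1.091)²/1000 = 0.119 W
  P_R2 = (1.091 - 0)²/100 = 0.0119 W
P_total = P_R1 + P_R2 = 0.1309 W

Final answer: 0.1309 W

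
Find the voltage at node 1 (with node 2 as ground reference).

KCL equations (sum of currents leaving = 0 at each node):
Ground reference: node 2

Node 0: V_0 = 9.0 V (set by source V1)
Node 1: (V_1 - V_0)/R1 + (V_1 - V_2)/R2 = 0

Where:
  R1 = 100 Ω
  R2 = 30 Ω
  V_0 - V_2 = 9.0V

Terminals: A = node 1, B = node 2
Nodal analysis, taking node 2 as the 0 V reference.
Source V1 fixes V_0 = 9 V.
KCL at each unknown node (sum of currents leaving = 0; resistances in Ω):
  Node 1: (V_1 - 9)/100 + (V_1 - 0)/30 = 0
Collecting terms: 0.04333 × V_1 = 0.09  =>  V_1 = 2.077 V
The requested potential is V_1 = 2.077 V.

Final answer: V_1 = 2.077 V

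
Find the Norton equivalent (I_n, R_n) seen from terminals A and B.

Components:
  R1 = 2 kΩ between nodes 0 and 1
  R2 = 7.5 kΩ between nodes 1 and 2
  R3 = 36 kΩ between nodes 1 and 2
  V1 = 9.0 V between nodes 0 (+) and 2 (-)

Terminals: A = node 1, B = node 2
Find the Thévenin equivalent first; then I_n = V_th/R_th and R_n = R_th.
Step 1 — V_th is the open-circuit voltage V_A - V_B (nothing connected across the terminals).
Nodal analysis, taking node 2 as the 0 V reference.
Source V1 fixes V_0 = 9 V.
KCL at each unknown node (sum of currents leaving = 0; resistances in Ω):
  Node 1: (V_1 - 9)/2000 + (V_1 - 0)/7500 + (V_1 - 0)/36000 = 0
Collecting terms: 0.0006611 × V_1 = 0.0045  =>  V_1 = 6.807 V
V_th = V_1 - V_2 = 6.807 - 0 = 6.807 V
Step 2 — R_th: zero the source — replace V1 by a short circuit (node 2 merges into node 0) — and find the resistance seen between A (node 1) and B (node 0).
Reduce the network between node 1 (A) and node 0 (B) by series/parallel combination:
  Rp1 = R1 ‖ R2 ‖ R3 (parallel, all between nodes 0 and 1) = 1/(1/2000 + 1/7500 + 1/36000) = 1513 Ω
R_th = 1.513 kΩ
I_n = V_th/R_th = 6.807/1513 = 0.0045 A, and R_n = R_th = 1.513 kΩ

Final answer: I_n = 0.0045 A, R_n = 1.513 kΩ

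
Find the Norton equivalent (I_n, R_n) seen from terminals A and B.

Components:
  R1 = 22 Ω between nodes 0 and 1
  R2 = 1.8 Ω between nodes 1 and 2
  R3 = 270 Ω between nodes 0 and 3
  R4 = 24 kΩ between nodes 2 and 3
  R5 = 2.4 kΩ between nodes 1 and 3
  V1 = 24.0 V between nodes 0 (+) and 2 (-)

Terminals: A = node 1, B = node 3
Find the Thévenin equivalent first; then I_n = V_th/R_th and R_n = R_th.
Step 1 — V_th is the open-circuit voltage V_A - V_B (nothing connected across the terminals).
Nodal analysis, taking node 2 as the 0 V reference.
Source V1 fixes V_0 = 24 V.
KCL at each unknown node (sum of currents leaving = 0; resistances in Ω):
  Node 1: (V_1 - 24)/22 + (V_1 - 0)/1.8 + (V_1 - V_3)/2400 = 0
  Node 3: (V_3 - 24)/270 + (V_3 - 0)/24000 + (V_3 - V_1)/2400 = 0
Collecting terms (coefficients in siemens):
  0.6014·V_1 - 0.0004167·V_3 = 1.091
  0.004162·V_3 - 0.0004167·V_1 = 0.08889
Determinant D = (0.6014)(0.004162) - (-0.0004167)(-0.0004167) = 0.002503
V_1 = [(1.091)(0.004162) - (-0.0004167)(0.08889)]/D = 1.829 V
V_3 = [(0.6014)(0.08889) - (1.091)(-0.0004167)]/D = 21.54 V
V_th = V_1 - V_3 = 1.829 - 21.54 = -19.71 V
Step 2 — R_th: zero the source — replace V1 by a short circuit (node 2 merges into node 0) — and find the resistance seen between A (node 1) and B (node 3).
Reduce the network between node 1 (A) and node 3 (B) by series/parallel combination:
  Rp1 = R1 ‖ R2 (parallel, both between nodes 0 and 1) = 1/(1/22 + 1/1.8) = 1.664 Ω
  Rp2 = R3 ‖ R4 (parallel, both between nodes 0 and 3) = 1/(1/270 + 1/24000) = 267 Ω
  Rs1 = Rp1 + Rp2 (series, joined only at node 0) = 1.664 + 267 = 268.7 Ω
  Rp3 = R5 ‖ Rs1 (parallel, both between nodes 1 and 3) = 1/(1/2400 + 1/268.7) = 241.6 Ω
R_th = 241.6 Ω
I_n = V_th/R_th = -19.71/241.6 = -0.08158 A, and R_n = R_th = 241.6 Ω

Final answer: I_n = -0.08158 A, R_n = 241.6 Ω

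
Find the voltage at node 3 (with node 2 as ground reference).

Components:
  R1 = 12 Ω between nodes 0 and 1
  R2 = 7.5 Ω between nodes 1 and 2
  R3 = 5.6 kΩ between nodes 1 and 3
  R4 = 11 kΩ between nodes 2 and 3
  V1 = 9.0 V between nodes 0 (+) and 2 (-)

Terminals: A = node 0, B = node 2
Nodal analysis, taking node 2 as the 0 V reference.
Source V1 fixes V_0 = 9 V.
KCL at each unknown node (sum of currents leaving = 0; resistances in Ω):
  Node 1: (V_1 - 9)/12 + (V_1 - 0)/7.5 + (V_1 - V_3)/5600 = 0
  Node 3: (V_3 - V_1)/5600 + (V_3 - 0)/11000 = 0
Collecting terms (coefficients in siemens):
  0.2168·V_1 - 0.0001786·V_3 = 0.75
  0.0002695·V_3 - 0.0001786·V_1 = 0
Determinant D = (0.2168)(0.0002695) - (-0.0001786)(-0.0001786) = 0.0000584
V_1 = [(0.75)(0.0002695) - (-0.0001786)(0)]/D = 3.461 V
V_3 = [(0.2168)(0) - (0.75)(-0.0001786)]/D = 2.293 V
The requested potential is V_3 = 2.293 V.

Final answer: V_3 = 2.293 V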